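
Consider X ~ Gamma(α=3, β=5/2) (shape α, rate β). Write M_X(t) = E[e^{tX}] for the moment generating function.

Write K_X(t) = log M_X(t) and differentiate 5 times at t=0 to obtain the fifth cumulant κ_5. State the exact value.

κ_5 = D^5[K](0) = 2304/3125

M_X(t) = 125/(8*(5/2 - t)^3)
K_X(t) = log M_X(t) = -3*log(5/2 - t) - 3*log(2) + 3*log(5)
D^5[K](t) = -2304/(32*t^5 - 400*t^4 + 2000*t^3 - 5000*t^2 + 6250*t - 3125)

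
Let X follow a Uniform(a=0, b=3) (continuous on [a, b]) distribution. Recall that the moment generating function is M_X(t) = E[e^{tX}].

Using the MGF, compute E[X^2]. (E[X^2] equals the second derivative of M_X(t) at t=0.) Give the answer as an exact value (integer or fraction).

M_X(t) = (e^(3*t) - 1)/(3*t)
D^2[M](t) = (9*t^2*e^(3*t) - 6*t*e^(3*t) + 2*e^(3*t) - 2)/(3*t^3)

E[X^2] = D^2[M](0) = 3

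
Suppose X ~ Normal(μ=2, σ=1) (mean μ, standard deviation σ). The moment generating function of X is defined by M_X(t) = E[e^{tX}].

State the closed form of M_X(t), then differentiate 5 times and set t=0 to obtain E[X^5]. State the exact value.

E[X^5] = M^(5)(0) = 142

M_X(t) = e^(t^2/2 + 2*t)
M^(5)(t) = t^5*e^(2*t)*e^(t^2/2) + 10*t^4*e^(2*t)*e^(t^2/2) + 50*t^3*e^(2*t)*e^(t^2/2) + 140*t^2*e^(2*t)*e^(t^2/2) + 215*t*e^(2*t)*e^(t^2/2) + 142*e^(2*t)*e^(t^2/2)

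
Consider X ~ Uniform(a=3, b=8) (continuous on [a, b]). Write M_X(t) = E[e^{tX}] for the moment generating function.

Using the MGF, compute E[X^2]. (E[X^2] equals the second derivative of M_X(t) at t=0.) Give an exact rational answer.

E[X^2] = D^2[M](0) = 97/3

M_X(t) = (e^(8*t) - e^(3*t))/(5*t)
D^2[M](t) = (64*t^2*e^(8*t) - 9*t^2*e^(3*t) - 16*t*e^(8*t) + 6*t*e^(3*t) + 2*e^(8*t) - 2*e^(3*t))/(5*t^3)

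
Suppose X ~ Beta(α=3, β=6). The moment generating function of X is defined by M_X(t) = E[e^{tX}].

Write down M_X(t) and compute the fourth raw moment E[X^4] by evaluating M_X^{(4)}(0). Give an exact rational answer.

E[X^4] = d^4M/dt^4 |_{t=0} = 1/33

M_X(t) = ₁F₁(3; 9; t)
dM/dt = ₁F₁(4; 10; t)/3
d^2M/dt^2 = 2*₁F₁(5; 11; t)/15
d^3M/dt^3 = 2*₁F₁(6; 12; t)/33
d^4M/dt^4 = ₁F₁(7; 13; t)/33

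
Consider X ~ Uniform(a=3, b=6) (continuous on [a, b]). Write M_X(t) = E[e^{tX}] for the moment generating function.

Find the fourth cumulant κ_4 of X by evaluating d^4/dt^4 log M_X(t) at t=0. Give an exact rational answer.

κ_4 = D^4[K](0) = -27/40

M_X(t) = (e^(6*t) - e^(3*t))/(3*t)
K_X(t) = log M_X(t) = -log(t) + log(e^(6*t) - e^(3*t)) - log(3)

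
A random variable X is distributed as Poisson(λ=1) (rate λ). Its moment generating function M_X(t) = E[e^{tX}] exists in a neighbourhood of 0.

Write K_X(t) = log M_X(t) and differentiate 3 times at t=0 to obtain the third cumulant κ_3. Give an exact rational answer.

κ_3 = d^3K/dt^3 |_{t=0} = 1

M_X(t) = e^(e^(t) - 1)
K_X(t) = log M_X(t) = e^(t) - 1
dK/dt = e^(t)
d^2K/dt^2 = e^(t)
d^3K/dt^3 = e^(t)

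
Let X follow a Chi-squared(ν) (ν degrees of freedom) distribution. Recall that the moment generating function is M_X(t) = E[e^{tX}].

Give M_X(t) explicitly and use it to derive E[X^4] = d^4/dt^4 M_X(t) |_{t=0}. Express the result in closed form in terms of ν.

M_X(t) = (1 - 2*t)^(-ν/2)
dM/dt = -ν/(2*t*(1 - 2*t)^(ν/2) - (1 - 2*t)^(ν/2))
d^2M/dt^2 = (ν^2 + 2*ν)/(4*t^2*(1 - 2*t)^(ν/2) - 4*t*(1 - 2*t)^(ν/2) + (1 - 2*t)^(ν/2))
d^3M/dt^3 = (-ν^3 - 6*ν^2 - 8*ν)/(8*t^3*(1 - 2*t)^(ν/2) - 12*t^2*(1 - 2*t)^(ν/2) + 6*t*(1 - 2*t)^(ν/2) - (1 - 2*t)^(ν/2))
d^4M/dt^4 = (ν^4 + 12*ν^3 + 44*ν^2 + 48*ν)/(16*t^4*(1 - 2*t)^(ν/2) - 32*t^3*(1 - 2*t)^(ν/2) + 24*t^2*(1 - 2*t)^(ν/2) - 8*t*(1 - 2*t)^(ν/2) + (1 - 2*t)^(ν/2))

E[X^4] = d^4M/dt^4 |_{t=0} = ν*(ν^3 + 12*ν^2 + 44*ν + 48)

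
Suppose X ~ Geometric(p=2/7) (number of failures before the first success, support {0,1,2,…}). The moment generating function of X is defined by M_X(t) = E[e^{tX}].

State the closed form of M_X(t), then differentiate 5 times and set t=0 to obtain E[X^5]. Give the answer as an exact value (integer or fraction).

E[X^5] = D^5[M](0) = 47255/2

M_X(t) = 2/(7*(1 - 5*e^(t)/7))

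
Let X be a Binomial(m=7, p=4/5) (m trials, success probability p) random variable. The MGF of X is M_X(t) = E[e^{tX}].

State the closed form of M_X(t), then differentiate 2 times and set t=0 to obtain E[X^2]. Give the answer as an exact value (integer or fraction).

M_X(t) = (4*e^(t)/5 + 1/5)^7
D^2[M](t) = 802816*e^(7*t)/78125 + 1032192*e^(6*t)/78125 + 21504*e^(5*t)/3125 + 28672*e^(4*t)/15625 + 4032*e^(3*t)/15625 + 1344*e^(2*t)/78125 + 28*e^(t)/78125

E[X^2] = D^2[M](0) = 812/25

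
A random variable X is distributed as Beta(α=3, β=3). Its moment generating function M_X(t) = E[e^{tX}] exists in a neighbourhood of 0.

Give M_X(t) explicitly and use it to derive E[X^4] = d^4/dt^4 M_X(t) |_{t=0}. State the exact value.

M_X(t) = ₁F₁(3; 6; t)
dM/dt = ₁F₁(4; 7; t)/2
d^2M/dt^2 = 2*₁F₁(5; 8; t)/7
d^3M/dt^3 = 5*₁F₁(6; 9; t)/28
d^4M/dt^4 = 5*₁F₁(7; 10; t)/42

E[X^4] = d^4M/dt^4 |_{t=0} = 5/42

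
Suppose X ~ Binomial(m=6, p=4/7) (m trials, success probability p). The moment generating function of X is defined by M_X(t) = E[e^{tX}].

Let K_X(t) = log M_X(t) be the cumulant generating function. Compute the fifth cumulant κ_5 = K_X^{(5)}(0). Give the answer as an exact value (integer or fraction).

M_X(t) = (4*e^(t)/7 + 3/7)^6
K_X(t) = log M_X(t) = 6*log(4*e^(t)/7 + 3/7)
K′(t) = 24*e^(t)/(4*e^(t) + 3)
K′′(t) = 72*e^(t)/(16*e^(2*t) + 24*e^(t) + 9)
K′′′(t) = (-288*e^(2*t) + 216*e^(t))/(64*e^(3*t) + 144*e^(2*t) + 108*e^(t) + 27)
K′′′′(t) = (1152*e^(3*t) - 3456*e^(2*t) + 648*e^(t))/(256*e^(4*t) + 768*e^(3*t) + 864*e^(2*t) + 432*e^(t) + 81)
K′′′′′(t) = (-4608*e^(4*t) + 38016*e^(3*t) - 28512*e^(2*t) + 1944*e^(t))/(1024*e^(5*t) + 3840*e^(4*t) + 5760*e^(3*t) + 4320*e^(2*t) + 1620*e^(t) + 243)

κ_5 = K′′′′′(0) = 6840/16807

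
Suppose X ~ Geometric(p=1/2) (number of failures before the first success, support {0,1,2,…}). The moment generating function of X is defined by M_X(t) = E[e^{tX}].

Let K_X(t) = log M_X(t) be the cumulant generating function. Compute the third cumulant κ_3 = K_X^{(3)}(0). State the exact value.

M_X(t) = 1/(2*(1 - e^(t)/2))
K_X(t) = log M_X(t) = -log(1 - e^(t)/2) - log(2)
K′(t) = -e^(t)/(e^(t) - 2)
K′′(t) = 2*e^(t)/(e^(2*t) - 4*e^(t) + 4)
K′′′(t) = (-2*e^(2*t) - 4*e^(t))/(e^(3*t) - 6*e^(2*t) + 12*e^(t) - 8)

κ_3 = K′′′(0) = 6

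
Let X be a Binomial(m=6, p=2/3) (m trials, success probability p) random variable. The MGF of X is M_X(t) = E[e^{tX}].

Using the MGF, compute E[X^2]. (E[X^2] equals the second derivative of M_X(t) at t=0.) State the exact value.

M_X(t) = (2*e^(t)/3 + 1/3)^6
D^2[M](t) = 256*e^(6*t)/81 + 1600*e^(5*t)/243 + 1280*e^(4*t)/243 + 160*e^(3*t)/81 + 80*e^(2*t)/243 + 4*e^(t)/243

E[X^2] = D^2[M](0) = 52/3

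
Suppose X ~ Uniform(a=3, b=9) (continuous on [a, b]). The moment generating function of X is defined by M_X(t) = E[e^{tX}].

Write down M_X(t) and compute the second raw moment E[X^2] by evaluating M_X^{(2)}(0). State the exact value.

M_X(t) = (e^(9*t) - e^(3*t))/(6*t)
dM/dt = (9*t*e^(9*t) - 3*t*e^(3*t) - e^(9*t) + e^(3*t))/(6*t^2)
d^2M/dt^2 = (81*t^2*e^(9*t) - 9*t^2*e^(3*t) - 18*t*e^(9*t) + 6*t*e^(3*t) + 2*e^(9*t) - 2*e^(3*t))/(6*t^3)

E[X^2] = d^2M/dt^2 |_{t=0} = 39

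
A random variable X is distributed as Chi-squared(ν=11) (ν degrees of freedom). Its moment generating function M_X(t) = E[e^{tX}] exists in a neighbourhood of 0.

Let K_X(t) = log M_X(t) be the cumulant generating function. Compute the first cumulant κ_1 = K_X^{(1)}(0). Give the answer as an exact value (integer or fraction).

M_X(t) = (1 - 2*t)^(-11/2)
K_X(t) = log M_X(t) = -11*log(1 - 2*t)/2
K′(t) = -11/(2*t - 1)

κ_1 = K′(0) = 11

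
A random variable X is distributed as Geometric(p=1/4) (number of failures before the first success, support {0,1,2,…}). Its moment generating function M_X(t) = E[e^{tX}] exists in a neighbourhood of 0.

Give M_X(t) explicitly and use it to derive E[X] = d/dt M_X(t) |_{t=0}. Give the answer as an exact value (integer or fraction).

M_X(t) = 1/(4*(1 - 3*e^(t)/4))
D[M](t) = 3*e^(t)/(9*e^(2*t) - 24*e^(t) + 16)

E[X] = D[M](0) = 3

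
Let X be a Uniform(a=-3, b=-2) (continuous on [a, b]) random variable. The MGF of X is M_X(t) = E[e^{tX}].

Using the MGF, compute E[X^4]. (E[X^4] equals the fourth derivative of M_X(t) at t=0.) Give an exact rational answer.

M_X(t) = (e^(-2*t) - e^(-3*t))/t
M^(4)(t) = (16*t^4*e^(t) - 81*t^4 + 32*t^3*e^(t) - 108*t^3 + 48*t^2*e^(t) - 108*t^2 + 48*t*e^(t) - 72*t + 24*e^(t) - 24)*e^(-3*t)/t^5

E[X^4] = M^(4)(0) = 211/5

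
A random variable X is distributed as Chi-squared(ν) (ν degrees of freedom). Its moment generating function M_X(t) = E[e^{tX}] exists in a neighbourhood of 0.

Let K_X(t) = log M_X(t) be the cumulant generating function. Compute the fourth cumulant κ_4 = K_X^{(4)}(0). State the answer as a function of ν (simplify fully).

M_X(t) = (1 - 2*t)^(-ν/2)
K_X(t) = log M_X(t) = -ν*log(1 - 2*t)/2
dK/dt = -ν/(2*t - 1)
d^2K/dt^2 = 2*ν/(4*t^2 - 4*t + 1)
d^3K/dt^3 = -8*ν/(8*t^3 - 12*t^2 + 6*t - 1)
d^4K/dt^4 = 48*ν/(16*t^4 - 32*t^3 + 24*t^2 - 8*t + 1)

κ_4 = d^4K/dt^4 |_{t=0} = 48*ν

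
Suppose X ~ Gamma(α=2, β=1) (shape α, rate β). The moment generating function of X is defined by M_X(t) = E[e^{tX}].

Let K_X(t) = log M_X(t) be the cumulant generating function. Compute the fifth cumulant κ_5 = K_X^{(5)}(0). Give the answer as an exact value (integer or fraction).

κ_5 = D^5[K](0) = 48

M_X(t) = (1 - t)^(-2)
K_X(t) = log M_X(t) = -2*log(1 - t)
D^5[K](t) = -48/(t^5 - 5*t^4 + 10*t^3 - 10*t^2 + 5*t - 1)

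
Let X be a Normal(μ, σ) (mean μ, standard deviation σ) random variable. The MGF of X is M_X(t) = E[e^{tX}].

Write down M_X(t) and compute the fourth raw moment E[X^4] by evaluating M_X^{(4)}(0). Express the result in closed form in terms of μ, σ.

E[X^4] = d^4M/dt^4 |_{t=0} = μ^4 + 6*μ^2*σ^2 + 3*σ^4

M_X(t) = e^(μ*t + σ^2*t^2/2)
dM/dt = μ*e^(μ*t)*e^(σ^2*t^2/2) + σ^2*t*e^(μ*t)*e^(σ^2*t^2/2)
d^2M/dt^2 = μ^2*e^(μ*t)*e^(σ^2*t^2/2) + 2*μ*σ^2*t*e^(μ*t)*e^(σ^2*t^2/2) + σ^4*t^2*e^(μ*t)*e^(σ^2*t^2/2) + σ^2*e^(μ*t)*e^(σ^2*t^2/2)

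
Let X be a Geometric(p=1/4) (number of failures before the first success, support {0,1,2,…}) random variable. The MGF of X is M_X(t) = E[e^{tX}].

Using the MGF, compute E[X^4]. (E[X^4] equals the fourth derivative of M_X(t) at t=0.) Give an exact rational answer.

M_X(t) = 1/(4*(1 - 3*e^(t)/4))
M′(t) = 3*e^(t)/(9*e^(2*t) - 24*e^(t) + 16)
M′′(t) = (-9*e^(2*t) - 12*e^(t))/(27*e^(3*t) - 108*e^(2*t) + 144*e^(t) - 64)
M′′′(t) = (27*e^(3*t) + 144*e^(2*t) + 48*e^(t))/(81*e^(4*t) - 432*e^(3*t) + 864*e^(2*t) - 768*e^(t) + 256)
M′′′′(t) = (-81*e^(4*t) - 1188*e^(3*t) - 1584*e^(2*t) - 192*e^(t))/(243*e^(5*t) - 1620*e^(4*t) + 4320*e^(3*t) - 5760*e^(2*t) + 3840*e^(t) - 1024)

E[X^4] = M′′′′(0) = 3045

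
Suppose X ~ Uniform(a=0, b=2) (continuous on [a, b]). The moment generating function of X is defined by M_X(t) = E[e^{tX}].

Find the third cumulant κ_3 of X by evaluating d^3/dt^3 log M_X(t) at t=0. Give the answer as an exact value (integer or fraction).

M_X(t) = (e^(2*t) - 1)/(2*t)
K_X(t) = log M_X(t) = -log(t) + log(e^(2*t) - 1) - log(2)
K^(3)(t) = (8*t^3*e^(4*t) + 8*t^3*e^(2*t) - 2*e^(6*t) + 6*e^(4*t) - 6*e^(2*t) + 2)/(t^3*e^(6*t) - 3*t^3*e^(4*t) + 3*t^3*e^(2*t) - t^3)

κ_3 = K^(3)(0) = 0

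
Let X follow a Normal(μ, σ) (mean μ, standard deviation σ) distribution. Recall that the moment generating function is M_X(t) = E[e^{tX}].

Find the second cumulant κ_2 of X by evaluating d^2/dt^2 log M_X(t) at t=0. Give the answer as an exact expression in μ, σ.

κ_2 = K′′(0) = σ^2

M_X(t) = e^(μ*t + σ^2*t^2/2)
K_X(t) = log M_X(t) = μ*t + σ^2*t^2/2
K′(t) = μ + σ^2*t
K′′(t) = σ^2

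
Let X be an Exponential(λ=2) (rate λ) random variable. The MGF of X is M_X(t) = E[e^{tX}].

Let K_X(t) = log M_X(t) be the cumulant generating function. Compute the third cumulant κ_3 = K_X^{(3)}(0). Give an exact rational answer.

M_X(t) = 2/(2 - t)
K_X(t) = log M_X(t) = -log(2 - t) + log(2)
D^3[K](t) = -2/(t^3 - 6*t^2 + 12*t - 8)

κ_3 = D^3[K](0) = 1/4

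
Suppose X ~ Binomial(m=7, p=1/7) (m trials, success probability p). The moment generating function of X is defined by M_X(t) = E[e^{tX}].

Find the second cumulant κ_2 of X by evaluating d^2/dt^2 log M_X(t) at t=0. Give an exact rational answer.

κ_2 = D^2[K](0) = 6/7

M_X(t) = (e^(t)/7 + 6/7)^7
K_X(t) = log M_X(t) = 7*log(e^(t)/7 + 6/7)
D^2[K](t) = 42*e^(t)/(e^(2*t) + 12*e^(t) + 36)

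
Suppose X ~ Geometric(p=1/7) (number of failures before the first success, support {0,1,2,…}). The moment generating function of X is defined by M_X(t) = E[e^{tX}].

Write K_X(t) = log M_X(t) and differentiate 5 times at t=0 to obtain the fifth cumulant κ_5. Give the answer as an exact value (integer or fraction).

κ_5 = D^5[K](0) = 275730

M_X(t) = 1/(7*(1 - 6*e^(t)/7))
K_X(t) = log M_X(t) = -log(1 - 6*e^(t)/7) - log(7)
D^5[K](t) = (-9072*e^(4*t) - 116424*e^(3*t) - 135828*e^(2*t) - 14406*e^(t))/(7776*e^(5*t) - 45360*e^(4*t) + 105840*e^(3*t) - 123480*e^(2*t) + 72030*e^(t) - 16807)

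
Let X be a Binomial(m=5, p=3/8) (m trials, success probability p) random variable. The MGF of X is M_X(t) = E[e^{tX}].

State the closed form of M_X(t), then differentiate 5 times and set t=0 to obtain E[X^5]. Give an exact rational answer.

E[X^5] = M′′′′′(0) = 605325/4096

M_X(t) = (3*e^(t)/8 + 5/8)^5
M′(t) = 1215*e^(5*t)/32768 + 2025*e^(4*t)/8192 + 10125*e^(3*t)/16384 + 5625*e^(2*t)/8192 + 9375*e^(t)/32768
M′′(t) = 6075*e^(5*t)/32768 + 2025*e^(4*t)/2048 + 30375*e^(3*t)/16384 + 5625*e^(2*t)/4096 + 9375*e^(t)/32768
M′′′(t) = 30375*e^(5*t)/32768 + 2025*e^(4*t)/512 + 91125*e^(3*t)/16384 + 5625*e^(2*t)/2048 + 9375*e^(t)/32768
M′′′′(t) = 151875*e^(5*t)/32768 + 2025*e^(4*t)/128 + 273375*e^(3*t)/16384 + 5625*e^(2*t)/1024 + 9375*e^(t)/32768
M′′′′′(t) = 759375*e^(5*t)/32768 + 2025*e^(4*t)/32 + 820125*e^(3*t)/16384 + 5625*e^(2*t)/512 + 9375*e^(t)/32768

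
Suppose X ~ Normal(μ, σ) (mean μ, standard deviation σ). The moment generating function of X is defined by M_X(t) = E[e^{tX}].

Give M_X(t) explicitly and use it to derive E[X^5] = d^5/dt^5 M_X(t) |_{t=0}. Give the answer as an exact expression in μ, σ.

E[X^5] = M^(5)(0) = μ*(μ^4 + 10*μ^2*σ^2 + 15*σ^4)

M_X(t) = e^(μ*t + σ^2*t^2/2)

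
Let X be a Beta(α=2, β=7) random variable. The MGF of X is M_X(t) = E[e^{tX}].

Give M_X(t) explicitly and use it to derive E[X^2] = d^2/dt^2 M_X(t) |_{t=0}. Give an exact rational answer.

E[X^2] = M′′(0) = 1/15

M_X(t) = ₁F₁(2; 9; t)
M′(t) = 2*₁F₁(3; 10; t)/9
M′′(t) = ₁F₁(4; 11; t)/15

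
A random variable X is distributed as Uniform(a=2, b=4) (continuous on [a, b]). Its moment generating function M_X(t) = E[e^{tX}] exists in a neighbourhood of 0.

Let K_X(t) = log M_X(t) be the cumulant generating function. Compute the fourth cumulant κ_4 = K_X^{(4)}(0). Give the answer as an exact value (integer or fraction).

κ_4 = K′′′′(0) = -2/15

M_X(t) = (e^(4*t) - e^(2*t))/(2*t)
K_X(t) = log M_X(t) = -log(t) + log(e^(4*t) - e^(2*t)) - log(2)
K′(t) = (4*t*e^(2*t) - 2*t - e^(2*t) + 1)/(t*e^(2*t) - t)
K′′(t) = (-4*t^2*e^(2*t) + e^(4*t) - 2*e^(2*t) + 1)/(t^2*e^(4*t) - 2*t^2*e^(2*t) + t^2)
K′′′(t) = (8*t^3*e^(4*t) + 8*t^3*e^(2*t) - 2*e^(6*t) + 6*e^(4*t) - 6*e^(2*t) + 2)/(t^3*e^(6*t) - 3*t^3*e^(4*t) + 3*t^3*e^(2*t) - t^3)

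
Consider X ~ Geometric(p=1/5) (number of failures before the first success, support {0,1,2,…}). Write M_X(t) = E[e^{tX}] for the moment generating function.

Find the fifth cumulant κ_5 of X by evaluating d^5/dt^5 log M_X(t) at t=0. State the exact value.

κ_5 = K^(5)(0) = 43380

M_X(t) = 1/(5*(1 - 4*e^(t)/5))
K_X(t) = log M_X(t) = -log(1 - 4*e^(t)/5) - log(5)
K^(5)(t) = (-1280*e^(4*t) - 17600*e^(3*t) - 22000*e^(2*t) - 2500*e^(t))/(1024*e^(5*t) - 6400*e^(4*t) + 16000*e^(3*t) - 20000*e^(2*t) + 12500*e^(t) - 3125)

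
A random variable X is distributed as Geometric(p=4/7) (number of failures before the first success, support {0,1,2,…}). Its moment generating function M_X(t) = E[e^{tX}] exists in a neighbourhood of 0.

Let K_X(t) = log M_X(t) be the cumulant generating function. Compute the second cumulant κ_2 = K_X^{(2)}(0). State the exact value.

M_X(t) = 4/(7*(1 - 3*e^(t)/7))
K_X(t) = log M_X(t) = -log(1 - 3*e^(t)/7) - log(7) + 2*log(2)
dK/dt = -3*e^(t)/(3*e^(t) - 7)
d^2K/dt^2 = 21*e^(t)/(9*e^(2*t) - 42*e^(t) + 49)

κ_2 = d^2K/dt^2 |_{t=0} = 21/16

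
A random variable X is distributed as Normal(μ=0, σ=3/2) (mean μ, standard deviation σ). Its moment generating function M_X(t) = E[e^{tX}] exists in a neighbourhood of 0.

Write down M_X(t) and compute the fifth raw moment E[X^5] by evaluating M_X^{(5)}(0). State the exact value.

E[X^5] = M′′′′′(0) = 0

M_X(t) = e^(9*t^2/8)
M′(t) = 9*t*e^(9*t^2/8)/4
M′′(t) = 81*t^2*e^(9*t^2/8)/16 + 9*e^(9*t^2/8)/4
M′′′(t) = 729*t^3*e^(9*t^2/8)/64 + 243*t*e^(9*t^2/8)/16
M′′′′(t) = 6561*t^4*e^(9*t^2/8)/256 + 2187*t^2*e^(9*t^2/8)/32 + 243*e^(9*t^2/8)/16
M′′′′′(t) = 59049*t^5*e^(9*t^2/8)/1024 + 32805*t^3*e^(9*t^2/8)/128 + 10935*t*e^(9*t^2/8)/64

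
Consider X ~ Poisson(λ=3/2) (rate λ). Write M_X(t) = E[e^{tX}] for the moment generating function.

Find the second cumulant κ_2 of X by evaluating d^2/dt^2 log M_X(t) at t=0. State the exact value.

κ_2 = D^2[K](0) = 3/2

M_X(t) = e^(3*e^(t)/2 - 3/2)
K_X(t) = log M_X(t) = 3*e^(t)/2 - 3/2
D^2[K](t) = 3*e^(t)/2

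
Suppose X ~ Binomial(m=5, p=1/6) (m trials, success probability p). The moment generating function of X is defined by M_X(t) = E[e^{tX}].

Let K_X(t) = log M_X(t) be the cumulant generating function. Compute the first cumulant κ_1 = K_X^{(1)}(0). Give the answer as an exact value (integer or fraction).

M_X(t) = (e^(t)/6 + 5/6)^5
K_X(t) = log M_X(t) = 5*log(e^(t)/6 + 5/6)
K′(t) = 5*e^(t)/(e^(t) + 5)

κ_1 = K′(0) = 5/6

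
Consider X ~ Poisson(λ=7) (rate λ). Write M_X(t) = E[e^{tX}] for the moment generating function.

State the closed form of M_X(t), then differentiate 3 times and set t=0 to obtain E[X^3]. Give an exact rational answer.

E[X^3] = M′′′(0) = 497

M_X(t) = e^(7*e^(t) - 7)
M′(t) = 7*e^(-7)*e^(t)*e^(7*e^(t))
M′′(t) = (49*e^(2*t)*e^(7*e^(t)) + 7*e^(t)*e^(7*e^(t)))*e^(-7)
M′′′(t) = (343*e^(3*t)*e^(7*e^(t)) + 147*e^(2*t)*e^(7*e^(t)) + 7*e^(t)*e^(7*e^(t)))*e^(-7)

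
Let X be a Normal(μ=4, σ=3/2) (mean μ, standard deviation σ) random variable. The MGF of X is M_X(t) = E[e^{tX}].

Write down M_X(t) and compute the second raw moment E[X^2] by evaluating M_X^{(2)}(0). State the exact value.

E[X^2] = M′′(0) = 73/4

M_X(t) = e^(9*t^2/8 + 4*t)
M′(t) = 9*t*e^(4*t)*e^(9*t^2/8)/4 + 4*e^(4*t)*e^(9*t^2/8)
M′′(t) = 81*t^2*e^(4*t)*e^(9*t^2/8)/16 + 18*t*e^(4*t)*e^(9*t^2/8) + 73*e^(4*t)*e^(9*t^2/8)/4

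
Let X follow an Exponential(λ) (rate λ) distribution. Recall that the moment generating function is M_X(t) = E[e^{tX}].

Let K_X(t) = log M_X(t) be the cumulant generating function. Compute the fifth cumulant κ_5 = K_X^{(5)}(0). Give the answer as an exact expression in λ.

κ_5 = K^(5)(0) = 24/λ^5

M_X(t) = λ/(λ - t)
K_X(t) = log M_X(t) = log(λ) - log(λ - t)
K^(5)(t) = -24/(-λ^5 + 5*λ^4*t - 10*λ^3*t^2 + 10*λ^2*t^3 - 5*λ*t^4 + t^5)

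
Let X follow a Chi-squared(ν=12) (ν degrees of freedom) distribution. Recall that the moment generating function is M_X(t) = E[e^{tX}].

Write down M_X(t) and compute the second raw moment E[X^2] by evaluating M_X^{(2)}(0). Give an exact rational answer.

E[X^2] = M′′(0) = 168

M_X(t) = (1 - 2*t)^(-6)
M′(t) = -12/(128*t^7 - 448*t^6 + 672*t^5 - 560*t^4 + 280*t^3 - 84*t^2 + 14*t - 1)
M′′(t) = 168/(256*t^8 - 1024*t^7 + 1792*t^6 - 1792*t^5 + 1120*t^4 - 448*t^3 + 112*t^2 - 16*t + 1)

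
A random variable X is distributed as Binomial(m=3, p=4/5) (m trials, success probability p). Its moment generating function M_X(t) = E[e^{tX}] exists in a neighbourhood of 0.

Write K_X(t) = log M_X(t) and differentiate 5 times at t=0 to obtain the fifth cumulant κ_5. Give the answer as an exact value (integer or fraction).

κ_5 = d^5K/dt^5 |_{t=0} = 828/3125

M_X(t) = (4*e^(t)/5 + 1/5)^3
K_X(t) = log M_X(t) = 3*log(4*e^(t)/5 + 1/5)
dK/dt = 12*e^(t)/(4*e^(t) + 1)
d^2K/dt^2 = 12*e^(t)/(16*e^(2*t) + 8*e^(t) + 1)
d^3K/dt^3 = (-48*e^(2*t) + 12*e^(t))/(64*e^(3*t) + 48*e^(2*t) + 12*e^(t) + 1)
d^4K/dt^4 = (192*e^(3*t) - 192*e^(2*t) + 12*e^(t))/(256*e^(4*t) + 256*e^(3*t) + 96*e^(2*t) + 16*e^(t) + 1)
d^5K/dt^5 = (-768*e^(4*t) + 2112*e^(3*t) - 528*e^(2*t) + 12*e^(t))/(1024*e^(5*t) + 1280*e^(4*t) + 640*e^(3*t) + 160*e^(2*t) + 20*e^(t) + 1)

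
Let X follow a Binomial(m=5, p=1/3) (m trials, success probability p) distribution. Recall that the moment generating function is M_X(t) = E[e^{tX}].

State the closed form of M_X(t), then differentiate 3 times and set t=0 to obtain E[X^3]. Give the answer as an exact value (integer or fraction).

M_X(t) = (e^(t)/3 + 2/3)^5
dM/dt = 5*e^(5*t)/243 + 40*e^(4*t)/243 + 40*e^(3*t)/81 + 160*e^(2*t)/243 + 80*e^(t)/243
d^2M/dt^2 = 25*e^(5*t)/243 + 160*e^(4*t)/243 + 40*e^(3*t)/27 + 320*e^(2*t)/243 + 80*e^(t)/243
d^3M/dt^3 = 125*e^(5*t)/243 + 640*e^(4*t)/243 + 40*e^(3*t)/9 + 640*e^(2*t)/243 + 80*e^(t)/243

E[X^3] = d^3M/dt^3 |_{t=0} = 95/9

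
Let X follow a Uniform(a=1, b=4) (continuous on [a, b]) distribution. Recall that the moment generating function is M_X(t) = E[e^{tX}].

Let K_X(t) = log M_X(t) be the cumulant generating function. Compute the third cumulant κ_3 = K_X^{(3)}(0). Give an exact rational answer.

M_X(t) = (e^(4*t) - e^(t))/(3*t)
K_X(t) = log M_X(t) = -log(t) + log(e^(4*t) - e^(t)) - log(3)
K′(t) = (4*t*e^(3*t) - t - e^(3*t) + 1)/(t*e^(3*t) - t)
K′′(t) = (-9*t^2*e^(3*t) + e^(6*t) - 2*e^(3*t) + 1)/(t^2*e^(6*t) - 2*t^2*e^(3*t) + t^2)
K′′′(t) = (27*t^3*e^(6*t) + 27*t^3*e^(3*t) - 2*e^(9*t) + 6*e^(6*t) - 6*e^(3*t) + 2)/(t^3*e^(9*t) - 3*t^3*e^(6*t) + 3*t^3*e^(3*t) - t^3)

κ_3 = K′′′(0) = 0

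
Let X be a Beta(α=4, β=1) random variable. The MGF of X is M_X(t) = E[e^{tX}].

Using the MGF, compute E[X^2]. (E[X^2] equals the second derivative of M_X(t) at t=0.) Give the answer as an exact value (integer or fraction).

M_X(t) = ₁F₁(4; 5; t)
M^(2)(t) = 2*₁F₁(6; 7; t)/3

E[X^2] = M^(2)(0) = 2/3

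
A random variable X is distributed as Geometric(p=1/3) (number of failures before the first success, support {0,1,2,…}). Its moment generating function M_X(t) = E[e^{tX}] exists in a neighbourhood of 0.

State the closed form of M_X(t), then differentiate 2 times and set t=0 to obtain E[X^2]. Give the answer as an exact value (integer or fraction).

E[X^2] = D^2[M](0) = 10

M_X(t) = 1/(3*(1 - 2*e^(t)/3))
D^2[M](t) = (-4*e^(2*t) - 6*e^(t))/(8*e^(3*t) - 36*e^(2*t) + 54*e^(t) - 27)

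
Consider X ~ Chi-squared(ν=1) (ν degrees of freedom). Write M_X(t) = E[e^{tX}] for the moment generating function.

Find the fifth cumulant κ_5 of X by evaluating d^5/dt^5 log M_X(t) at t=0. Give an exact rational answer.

κ_5 = K^(5)(0) = 384

M_X(t) = 1/√(1 - 2*t)
K_X(t) = log M_X(t) = -log(1 - 2*t)/2
K^(5)(t) = -384/(32*t^5 - 80*t^4 + 80*t^3 - 40*t^2 + 10*t - 1)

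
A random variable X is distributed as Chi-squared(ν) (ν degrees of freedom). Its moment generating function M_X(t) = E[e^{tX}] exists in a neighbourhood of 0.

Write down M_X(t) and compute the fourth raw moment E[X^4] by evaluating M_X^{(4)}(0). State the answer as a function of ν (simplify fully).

M_X(t) = (1 - 2*t)^(-ν/2)
M^(4)(t) = (ν^4 + 12*ν^3 + 44*ν^2 + 48*ν)/(16*t^4*(1 - 2*t)^(ν/2) - 32*t^3*(1 - 2*t)^(ν/2) + 24*t^2*(1 - 2*t)^(ν/2) - 8*t*(1 - 2*t)^(ν/2) + (1 - 2*t)^(ν/2))

E[X^4] = M^(4)(0) = ν*(ν^3 + 12*ν^2 + 44*ν + 48)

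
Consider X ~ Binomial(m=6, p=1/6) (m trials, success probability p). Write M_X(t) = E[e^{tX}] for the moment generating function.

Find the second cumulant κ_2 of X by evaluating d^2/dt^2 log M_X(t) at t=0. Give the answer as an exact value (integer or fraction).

M_X(t) = (e^(t)/6 + 5/6)^6
K_X(t) = log M_X(t) = 6*log(e^(t)/6 + 5/6)
K′(t) = 6*e^(t)/(e^(t) + 5)
K′′(t) = 30*e^(t)/(e^(2*t) + 10*e^(t) + 25)

κ_2 = K′′(0) = 5/6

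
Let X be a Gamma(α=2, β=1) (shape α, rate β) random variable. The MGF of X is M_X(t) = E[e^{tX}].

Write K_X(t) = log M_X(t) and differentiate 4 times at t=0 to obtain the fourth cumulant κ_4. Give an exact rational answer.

M_X(t) = (1 - t)^(-2)
K_X(t) = log M_X(t) = -2*log(1 - t)
K^(4)(t) = 12/(t^4 - 4*t^3 + 6*t^2 - 4*t + 1)

κ_4 = K^(4)(0) = 12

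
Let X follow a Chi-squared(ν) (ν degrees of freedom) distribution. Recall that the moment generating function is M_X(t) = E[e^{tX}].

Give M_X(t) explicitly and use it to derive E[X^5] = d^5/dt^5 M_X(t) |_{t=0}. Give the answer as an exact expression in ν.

M_X(t) = (1 - 2*t)^(-ν/2)
M′(t) = -ν/(2*t*(1 - 2*t)^(ν/2) - (1 - 2*t)^(ν/2))
M′′(t) = (ν^2 + 2*ν)/(4*t^2*(1 - 2*t)^(ν/2) - 4*t*(1 - 2*t)^(ν/2) + (1 - 2*t)^(ν/2))
M′′′(t) = (-ν^3 - 6*ν^2 - 8*ν)/(8*t^3*(1 - 2*t)^(ν/2) - 12*t^2*(1 - 2*t)^(ν/2) + 6*t*(1 - 2*t)^(ν/2) - (1 - 2*t)^(ν/2))
M′′′′(t) = (ν^4 + 12*ν^3 + 44*ν^2 + 48*ν)/(16*t^4*(1 - 2*t)^(ν/2) - 32*t^3*(1 - 2*t)^(ν/2) + 24*t^2*(1 - 2*t)^(ν/2) - 8*t*(1 - 2*t)^(ν/2) + (1 - 2*t)^(ν/2))

E[X^5] = M′′′′′(0) = ν*(ν^4 + 20*ν^3 + 140*ν^2 + 400*ν + 384)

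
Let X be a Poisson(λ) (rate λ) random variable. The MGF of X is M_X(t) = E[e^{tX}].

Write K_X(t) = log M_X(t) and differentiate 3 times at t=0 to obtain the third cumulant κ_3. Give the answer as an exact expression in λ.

M_X(t) = e^(λ*(e^(t) - 1))
K_X(t) = log M_X(t) = λ*(e^(t) - 1)
K^(3)(t) = λ*e^(t)

κ_3 = K^(3)(0) = λ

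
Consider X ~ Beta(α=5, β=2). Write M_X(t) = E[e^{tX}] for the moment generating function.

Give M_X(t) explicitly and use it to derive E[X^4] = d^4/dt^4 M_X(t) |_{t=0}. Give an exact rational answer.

M_X(t) = ₁F₁(5; 7; t)
D^4[M](t) = ₁F₁(9; 11; t)/3

E[X^4] = D^4[M](0) = 1/3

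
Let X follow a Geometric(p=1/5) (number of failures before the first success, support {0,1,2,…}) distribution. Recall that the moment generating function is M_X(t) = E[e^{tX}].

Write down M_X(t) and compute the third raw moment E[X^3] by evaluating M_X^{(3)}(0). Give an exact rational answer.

E[X^3] = d^3M/dt^3 |_{t=0} = 484

M_X(t) = 1/(5*(1 - 4*e^(t)/5))
dM/dt = 4*e^(t)/(16*e^(2*t) - 40*e^(t) + 25)
d^2M/dt^2 = (-16*e^(2*t) - 20*e^(t))/(64*e^(3*t) - 240*e^(2*t) + 300*e^(t) - 125)
d^3M/dt^3 = (64*e^(3*t) + 320*e^(2*t) + 100*e^(t))/(256*e^(4*t) - 1280*e^(3*t) + 2400*e^(2*t) - 2000*e^(t) + 625)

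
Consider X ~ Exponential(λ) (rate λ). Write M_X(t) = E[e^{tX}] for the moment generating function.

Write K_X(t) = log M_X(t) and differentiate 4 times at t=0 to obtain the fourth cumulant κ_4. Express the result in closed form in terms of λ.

κ_4 = d^4K/dt^4 |_{t=0} = 6/λ^4

M_X(t) = λ/(λ - t)
K_X(t) = log M_X(t) = log(λ) - log(λ - t)
dK/dt = -1/(-λ + t)
d^2K/dt^2 = 1/(λ^2 - 2*λ*t + t^2)
d^3K/dt^3 = -2/(-λ^3 + 3*λ^2*t - 3*λ*t^2 + t^3)
d^4K/dt^4 = 6/(λ^4 - 4*λ^3*t + 6*λ^2*t^2 - 4*λ*t^3 + t^4)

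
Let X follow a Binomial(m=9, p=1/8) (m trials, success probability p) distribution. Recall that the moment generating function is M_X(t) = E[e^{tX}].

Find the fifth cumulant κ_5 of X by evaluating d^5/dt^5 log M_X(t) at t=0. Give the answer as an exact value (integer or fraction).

κ_5 = K^(5)(0) = -945/4096

M_X(t) = (e^(t)/8 + 7/8)^9
K_X(t) = log M_X(t) = 9*log(e^(t)/8 + 7/8)
K^(5)(t) = (-63*e^(4*t) + 4851*e^(3*t) - 33957*e^(2*t) + 21609*e^(t))/(e^(5*t) + 35*e^(4*t) + 490*e^(3*t) + 3430*e^(2*t) + 12005*e^(t) + 16807)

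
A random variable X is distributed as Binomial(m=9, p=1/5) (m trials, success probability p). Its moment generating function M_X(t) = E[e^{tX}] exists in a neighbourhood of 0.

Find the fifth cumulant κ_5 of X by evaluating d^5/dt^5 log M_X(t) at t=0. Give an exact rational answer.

M_X(t) = (e^(t)/5 + 4/5)^9
K_X(t) = log M_X(t) = 9*log(e^(t)/5 + 4/5)
K^(5)(t) = (-36*e^(4*t) + 1584*e^(3*t) - 6336*e^(2*t) + 2304*e^(t))/(e^(5*t) + 20*e^(4*t) + 160*e^(3*t) + 640*e^(2*t) + 1280*e^(t) + 1024)

κ_5 = K^(5)(0) = -2484/3125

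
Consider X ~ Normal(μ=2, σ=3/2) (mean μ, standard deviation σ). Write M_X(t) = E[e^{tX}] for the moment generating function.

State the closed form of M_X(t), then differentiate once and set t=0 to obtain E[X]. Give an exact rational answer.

E[X] = M^(1)(0) = 2

M_X(t) = e^(9*t^2/8 + 2*t)
M^(1)(t) = 9*t*e^(2*t)*e^(9*t^2/8)/4 + 2*e^(2*t)*e^(9*t^2/8)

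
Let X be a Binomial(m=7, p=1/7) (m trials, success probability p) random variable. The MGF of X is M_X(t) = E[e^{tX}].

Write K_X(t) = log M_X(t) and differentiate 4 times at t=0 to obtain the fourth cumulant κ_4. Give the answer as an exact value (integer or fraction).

M_X(t) = (e^(t)/7 + 6/7)^7
K_X(t) = log M_X(t) = 7*log(e^(t)/7 + 6/7)
K^(4)(t) = (42*e^(3*t) - 1008*e^(2*t) + 1512*e^(t))/(e^(4*t) + 24*e^(3*t) + 216*e^(2*t) + 864*e^(t) + 1296)

κ_4 = K^(4)(0) = 78/343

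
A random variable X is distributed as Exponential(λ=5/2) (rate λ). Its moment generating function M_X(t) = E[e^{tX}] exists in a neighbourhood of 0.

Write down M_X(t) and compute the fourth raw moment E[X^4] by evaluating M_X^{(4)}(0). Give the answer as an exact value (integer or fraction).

E[X^4] = M′′′′(0) = 384/625

M_X(t) = 5/(2*(5/2 - t))
M′(t) = 10/(4*t^2 - 20*t + 25)
M′′(t) = -40/(8*t^3 - 60*t^2 + 150*t - 125)
M′′′(t) = 240/(16*t^4 - 160*t^3 + 600*t^2 - 1000*t + 625)
M′′′′(t) = -1920/(32*t^5 - 400*t^4 + 2000*t^3 - 5000*t^2 + 6250*t - 3125)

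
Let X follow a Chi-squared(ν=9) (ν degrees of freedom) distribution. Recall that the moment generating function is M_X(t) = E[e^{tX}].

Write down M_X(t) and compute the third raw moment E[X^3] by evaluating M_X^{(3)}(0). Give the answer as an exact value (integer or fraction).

E[X^3] = M′′′(0) = 1287

M_X(t) = (1 - 2*t)^(-9/2)
M′(t) = -9/(32*t^5*√(1 - 2*t) - 80*t^4*√(1 - 2*t) + 80*t^3*√(1 - 2*t) - 40*t^2*√(1 - 2*t) + 10*t*√(1 - 2*t) - √(1 - 2*t))
M′′(t) = 99/(64*t^6*√(1 - 2*t) - 192*t^5*√(1 - 2*t) + 240*t^4*√(1 - 2*t) - 160*t^3*√(1 - 2*t) + 60*t^2*√(1 - 2*t) - 12*t*√(1 - 2*t) + √(1 - 2*t))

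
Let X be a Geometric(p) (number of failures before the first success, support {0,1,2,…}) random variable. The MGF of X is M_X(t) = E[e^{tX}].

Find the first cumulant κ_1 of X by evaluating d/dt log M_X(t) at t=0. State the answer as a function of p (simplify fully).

κ_1 = K′(0) = (1 - p)/p

M_X(t) = p/(-(1 - p)*e^(t) + 1)
K_X(t) = log M_X(t) = log(p) - log(-(1 - p)*e^(t) + 1)
K′(t) = (-p*e^(t) + e^(t))/(p*e^(t) - e^(t) + 1)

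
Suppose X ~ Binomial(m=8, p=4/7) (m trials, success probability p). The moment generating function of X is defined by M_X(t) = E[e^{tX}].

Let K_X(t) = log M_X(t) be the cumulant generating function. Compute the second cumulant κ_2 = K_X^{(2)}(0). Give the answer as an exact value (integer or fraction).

M_X(t) = (4*e^(t)/7 + 3/7)^8
K_X(t) = log M_X(t) = 8*log(4*e^(t)/7 + 3/7)
dK/dt = 32*e^(t)/(4*e^(t) + 3)
d^2K/dt^2 = 96*e^(t)/(16*e^(2*t) + 24*e^(t) + 9)

κ_2 = d^2K/dt^2 |_{t=0} = 96/49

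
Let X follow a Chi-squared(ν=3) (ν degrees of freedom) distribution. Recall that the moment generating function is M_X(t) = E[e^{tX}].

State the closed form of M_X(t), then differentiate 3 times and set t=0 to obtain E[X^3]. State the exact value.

M_X(t) = (1 - 2*t)^(-3/2)
dM/dt = 3/(4*t^2*√(1 - 2*t) - 4*t*√(1 - 2*t) + √(1 - 2*t))
d^2M/dt^2 = -15/(8*t^3*√(1 - 2*t) - 12*t^2*√(1 - 2*t) + 6*t*√(1 - 2*t) - √(1 - 2*t))
d^3M/dt^3 = 105/(16*t^4*√(1 - 2*t) - 32*t^3*√(1 - 2*t) + 24*t^2*√(1 - 2*t) - 8*t*√(1 - 2*t) + √(1 - 2*t))

E[X^3] = d^3M/dt^3 |_{t=0} = 105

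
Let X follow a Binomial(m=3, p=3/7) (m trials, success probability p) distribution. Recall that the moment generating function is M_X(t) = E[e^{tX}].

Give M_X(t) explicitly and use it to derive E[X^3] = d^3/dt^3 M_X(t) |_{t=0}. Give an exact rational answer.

M_X(t) = (3*e^(t)/7 + 4/7)^3
M′(t) = 81*e^(3*t)/343 + 216*e^(2*t)/343 + 144*e^(t)/343
M′′(t) = 243*e^(3*t)/343 + 432*e^(2*t)/343 + 144*e^(t)/343
M′′′(t) = 729*e^(3*t)/343 + 864*e^(2*t)/343 + 144*e^(t)/343

E[X^3] = M′′′(0) = 1737/343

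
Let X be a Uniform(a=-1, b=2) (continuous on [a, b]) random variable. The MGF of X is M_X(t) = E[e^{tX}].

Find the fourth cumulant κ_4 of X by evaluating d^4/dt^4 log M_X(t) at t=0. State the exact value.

κ_4 = d^4K/dt^4 |_{t=0} = -27/40

M_X(t) = (e^(2*t) - e^(-t))/(3*t)
K_X(t) = log M_X(t) = -log(t) + log(e^(2*t) - e^(-t)) - log(3)
dK/dt = (2*t*e^(3*t) + t - e^(3*t) + 1)/(t*e^(3*t) - t)
d^2K/dt^2 = (-9*t^2*e^(3*t) + e^(6*t) - 2*e^(3*t) + 1)/(t^2*e^(6*t) - 2*t^2*e^(3*t) + t^2)
d^3K/dt^3 = (27*t^3*e^(6*t) + 27*t^3*e^(3*t) - 2*e^(9*t) + 6*e^(6*t) - 6*e^(3*t) + 2)/(t^3*e^(9*t) - 3*t^3*e^(6*t) + 3*t^3*e^(3*t) - t^3)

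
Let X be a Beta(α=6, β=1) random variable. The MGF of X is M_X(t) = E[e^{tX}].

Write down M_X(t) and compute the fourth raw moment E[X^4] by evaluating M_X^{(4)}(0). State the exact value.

M_X(t) = ₁F₁(6; 7; t)
M^(4)(t) = 3*₁F₁(10; 11; t)/5

E[X^4] = M^(4)(0) = 3/5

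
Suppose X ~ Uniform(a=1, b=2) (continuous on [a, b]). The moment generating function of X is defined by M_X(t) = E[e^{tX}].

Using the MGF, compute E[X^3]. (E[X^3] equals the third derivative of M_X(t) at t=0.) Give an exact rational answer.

M_X(t) = (e^(2*t) - e^(t))/t
M^(3)(t) = (8*t^3*e^(2*t) - t^3*e^(t) - 12*t^2*e^(2*t) + 3*t^2*e^(t) + 12*t*e^(2*t) - 6*t*e^(t) - 6*e^(2*t) + 6*e^(t))/t^4

E[X^3] = M^(3)(0) = 15/4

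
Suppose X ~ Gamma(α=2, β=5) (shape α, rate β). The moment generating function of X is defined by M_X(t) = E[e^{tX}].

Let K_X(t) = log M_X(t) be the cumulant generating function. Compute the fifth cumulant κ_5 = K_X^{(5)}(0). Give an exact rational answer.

κ_5 = d^5K/dt^5 |_{t=0} = 48/3125

M_X(t) = 25/(5 - t)^2
K_X(t) = log M_X(t) = -2*log(5 - t) + 2*log(5)
dK/dt = -2/(t - 5)
d^2K/dt^2 = 2/(t^2 - 10*t + 25)
d^3K/dt^3 = -4/(t^3 - 15*t^2 + 75*t - 125)
d^4K/dt^4 = 12/(t^4 - 20*t^3 + 150*t^2 - 500*t + 625)
d^5K/dt^5 = -48/(t^5 - 25*t^4 + 250*t^3 - 1250*t^2 + 3125*t - 3125)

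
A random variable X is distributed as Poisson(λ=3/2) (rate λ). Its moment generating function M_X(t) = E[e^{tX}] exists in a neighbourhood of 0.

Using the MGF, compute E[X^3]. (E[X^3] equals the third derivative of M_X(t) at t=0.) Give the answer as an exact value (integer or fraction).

M_X(t) = e^(3*e^(t)/2 - 3/2)
M^(3)(t) = (27*e^(3*t)*e^(3*e^(t)/2) + 54*e^(2*t)*e^(3*e^(t)/2) + 12*e^(t)*e^(3*e^(t)/2))*e^(-3/2)/8

E[X^3] = M^(3)(0) = 93/8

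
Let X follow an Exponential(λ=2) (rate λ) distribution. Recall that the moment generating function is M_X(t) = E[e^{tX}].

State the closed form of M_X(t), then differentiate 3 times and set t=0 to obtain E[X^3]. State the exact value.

M_X(t) = 2/(2 - t)
D^3[M](t) = 12/(t^4 - 8*t^3 + 24*t^2 - 32*t + 16)

E[X^3] = D^3[M](0) = 3/4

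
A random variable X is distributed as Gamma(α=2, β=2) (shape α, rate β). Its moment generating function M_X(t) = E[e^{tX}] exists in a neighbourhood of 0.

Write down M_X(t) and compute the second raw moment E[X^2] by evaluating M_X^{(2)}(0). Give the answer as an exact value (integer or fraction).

M_X(t) = 4/(2 - t)^2
dM/dt = -8/(t^3 - 6*t^2 + 12*t - 8)
d^2M/dt^2 = 24/(t^4 - 8*t^3 + 24*t^2 - 32*t + 16)

E[X^2] = d^2M/dt^2 |_{t=0} = 3/2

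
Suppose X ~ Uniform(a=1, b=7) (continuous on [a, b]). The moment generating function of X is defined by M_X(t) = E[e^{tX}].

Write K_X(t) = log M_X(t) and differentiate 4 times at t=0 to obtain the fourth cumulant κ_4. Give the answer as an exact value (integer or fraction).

κ_4 = D^4[K](0) = -54/5

M_X(t) = (e^(7*t) - e^(t))/(6*t)
K_X(t) = log M_X(t) = -log(t) + log(e^(7*t) - e^(t)) - log(6)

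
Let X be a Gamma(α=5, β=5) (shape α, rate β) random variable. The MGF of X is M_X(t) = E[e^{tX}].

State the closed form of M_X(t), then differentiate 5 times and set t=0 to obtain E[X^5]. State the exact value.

M_X(t) = 3125/(5 - t)^5
dM/dt = 15625/(t^6 - 30*t^5 + 375*t^4 - 2500*t^3 + 9375*t^2 - 18750*t + 15625)
d^2M/dt^2 = -93750/(t^7 - 35*t^6 + 525*t^5 - 4375*t^4 + 21875*t^3 - 65625*t^2 + 109375*t - 78125)
d^3M/dt^3 = 656250/(t^8 - 40*t^7 + 700*t^6 - 7000*t^5 + 43750*t^4 - 175000*t^3 + 437500*t^2 - 625000*t + 390625)
d^4M/dt^4 = -5250000/(t^9 - 45*t^8 + 900*t^7 - 10500*t^6 + 78750*t^5 - 393750*t^4 + 1312500*t^3 - 2812500*t^2 + 3515625*t - 1953125)
d^5M/dt^5 = 47250000/(t^10 - 50*t^9 + 1125*t^8 - 15000*t^7 + 131250*t^6 - 787500*t^5 + 3281250*t^4 - 9375000*t^3 + 17578125*t^2 - 19531250*t + 9765625)

E[X^5] = d^5M/dt^5 |_{t=0} = 3024/625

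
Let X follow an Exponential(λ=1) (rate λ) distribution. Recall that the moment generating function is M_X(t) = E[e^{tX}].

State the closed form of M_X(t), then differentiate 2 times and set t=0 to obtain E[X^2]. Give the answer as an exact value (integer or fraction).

M_X(t) = 1/(1 - t)
D^2[M](t) = -2/(t^3 - 3*t^2 + 3*t - 1)

E[X^2] = D^2[M](0) = 2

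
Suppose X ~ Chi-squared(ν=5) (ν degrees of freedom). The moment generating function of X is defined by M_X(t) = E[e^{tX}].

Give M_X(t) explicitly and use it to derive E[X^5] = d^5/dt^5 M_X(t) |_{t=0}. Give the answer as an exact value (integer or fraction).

M_X(t) = (1 - 2*t)^(-5/2)
dM/dt = -5/(8*t^3*√(1 - 2*t) - 12*t^2*√(1 - 2*t) + 6*t*√(1 - 2*t) - √(1 - 2*t))
d^2M/dt^2 = 35/(16*t^4*√(1 - 2*t) - 32*t^3*√(1 - 2*t) + 24*t^2*√(1 - 2*t) - 8*t*√(1 - 2*t) + √(1 - 2*t))
d^3M/dt^3 = -315/(32*t^5*√(1 - 2*t) - 80*t^4*√(1 - 2*t) + 80*t^3*√(1 - 2*t) - 40*t^2*√(1 - 2*t) + 10*t*√(1 - 2*t) - √(1 - 2*t))
d^4M/dt^4 = 3465/(64*t^6*√(1 - 2*t) - 192*t^5*√(1 - 2*t) + 240*t^4*√(1 - 2*t) - 160*t^3*√(1 - 2*t) + 60*t^2*√(1 - 2*t) - 12*t*√(1 - 2*t) + √(1 - 2*t))

E[X^5] = d^5M/dt^5 |_{t=0} = 45045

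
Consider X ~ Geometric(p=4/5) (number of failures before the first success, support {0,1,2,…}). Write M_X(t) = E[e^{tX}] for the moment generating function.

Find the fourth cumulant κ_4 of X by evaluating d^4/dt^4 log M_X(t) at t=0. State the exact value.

κ_4 = K^(4)(0) = 115/128

M_X(t) = 4/(5*(1 - e^(t)/5))
K_X(t) = log M_X(t) = -log(1 - e^(t)/5) - log(5) + 2*log(2)
K^(4)(t) = (5*e^(3*t) + 100*e^(2*t) + 125*e^(t))/(e^(4*t) - 20*e^(3*t) + 150*e^(2*t) - 500*e^(t) + 625)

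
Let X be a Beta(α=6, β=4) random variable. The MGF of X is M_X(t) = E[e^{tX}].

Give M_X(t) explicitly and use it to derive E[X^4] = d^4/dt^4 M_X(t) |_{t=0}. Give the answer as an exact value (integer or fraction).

E[X^4] = M′′′′(0) = 126/715

M_X(t) = ₁F₁(6; 10; t)
M′(t) = 3*₁F₁(7; 11; t)/5
M′′(t) = 21*₁F₁(8; 12; t)/55
M′′′(t) = 14*₁F₁(9; 13; t)/55
M′′′′(t) = 126*₁F₁(10; 14; t)/715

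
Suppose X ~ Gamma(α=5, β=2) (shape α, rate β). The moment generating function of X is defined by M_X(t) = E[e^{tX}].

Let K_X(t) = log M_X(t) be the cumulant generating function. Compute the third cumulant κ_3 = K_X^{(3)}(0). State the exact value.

κ_3 = K′′′(0) = 5/4

M_X(t) = 32/(2 - t)^5
K_X(t) = log M_X(t) = -5*log(2 - t) + 5*log(2)
K′(t) = -5/(t - 2)
K′′(t) = 5/(t^2 - 4*t + 4)
K′′′(t) = -10/(t^3 - 6*t^2 + 12*t - 8)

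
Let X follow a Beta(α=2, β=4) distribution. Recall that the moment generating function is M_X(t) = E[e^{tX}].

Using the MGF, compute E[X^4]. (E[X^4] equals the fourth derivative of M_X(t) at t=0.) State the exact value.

M_X(t) = ₁F₁(2; 6; t)
dM/dt = ₁F₁(3; 7; t)/3
d^2M/dt^2 = ₁F₁(4; 8; t)/7
d^3M/dt^3 = ₁F₁(5; 9; t)/14
d^4M/dt^4 = 5*₁F₁(6; 10; t)/126

E[X^4] = d^4M/dt^4 |_{t=0} = 5/126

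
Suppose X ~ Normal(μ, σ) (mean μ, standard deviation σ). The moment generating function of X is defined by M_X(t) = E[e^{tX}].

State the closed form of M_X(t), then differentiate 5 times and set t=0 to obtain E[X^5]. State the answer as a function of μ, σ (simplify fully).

E[X^5] = D^5[M](0) = μ*(μ^4 + 10*μ^2*σ^2 + 15*σ^4)

M_X(t) = e^(μ*t + σ^2*t^2/2)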